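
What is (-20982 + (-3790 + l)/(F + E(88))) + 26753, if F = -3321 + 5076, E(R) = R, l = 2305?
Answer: 10634468/1843 ≈ 5770.2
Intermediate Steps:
F = 1755
(-20982 + (-3790 + l)/(F + E(88))) + 26753 = (-20982 + (-3790 + 2305)/(1755 + 88)) + 26753 = (-20982 - 1485/1843) + 26753 = -38671311/1843 + 26753 = 10634468/1843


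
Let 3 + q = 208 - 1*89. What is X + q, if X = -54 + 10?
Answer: 72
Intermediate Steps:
X = -44
q = 116 (q = -3 + (208 - 1*89) = -3 + (208 - 89) = -3 + 119 = 116)
X + q = -44 + 116 = 72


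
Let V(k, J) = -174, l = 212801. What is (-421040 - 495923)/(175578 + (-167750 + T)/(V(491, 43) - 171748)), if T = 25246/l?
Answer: -16773625234126843/3211793646994110 ≈ -5.2225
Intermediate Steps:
T = 25246/212801 ≈ 0.11864
(-421040 - 495923)/(175578 + (-167750 + T)/(V(491, 43) - 171748)) = (-421040 - 495923)/(175578 + (-167750 + 25246/212801)/(-174 - 171748)) = -916963/(175578 - 35697342504/212801/(-171922)) = -916963/(175578 - 35697342504/212801*(-1/171922)) = -916963/(175578 + 17848671252/18292586761) = -916963/3211793646994110/18292586761 = -916963*18292586761/3211793646994110 = -16773625234126843/3211793646994110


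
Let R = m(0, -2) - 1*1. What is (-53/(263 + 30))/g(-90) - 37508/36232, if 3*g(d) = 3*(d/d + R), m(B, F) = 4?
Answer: -5734959/5307988 ≈ -1.0804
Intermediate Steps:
R = 3 (R = 4 - 1*1 = 4 - 1 = 3)
g(d) = 4 (g(d) = (3*(d/d + 3))/3 = (3*(1 + 3))/3 = (3*4)/3 = (1/3)*12 = 4)
(-53/(263 + 30))/g(-90) - 37508/36232 = (-53/(263 + 30))/4 - 37508/36232 = (-53/293)*(1/4) - 37508*1/36232 = ((1/293)*(-53))*(1/4) - 9377/9058 = -53/293*1/4 - 9377/9058 = -53/1172 - 9377/9058 = -5734959/5307988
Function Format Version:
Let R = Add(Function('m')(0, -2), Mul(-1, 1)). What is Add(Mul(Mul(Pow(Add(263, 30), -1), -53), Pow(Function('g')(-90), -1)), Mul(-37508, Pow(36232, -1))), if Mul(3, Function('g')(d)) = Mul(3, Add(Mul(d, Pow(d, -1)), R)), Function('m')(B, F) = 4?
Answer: Rational(-5734959, 5307988) ≈ -1.0804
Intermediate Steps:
R = 3 (R = Add(4, Mul(-1, 1)) = Add(4, -1) = 3)
Function('g')(d) = 4 (Function('g')(d) = Mul(Rational(1, 3), Mul(3, Add(Mul(d, Pow(d, -1)), 3))) = Mul(Rational(1, 3), Mul(3, Add(1, 3))) = Mul(Rational(1, 3), Mul(3, 4)) = Mul(Rational(1, 3), 12) = 4)
Add(Mul(Mul(Pow(Add(263, 30), -1), -53), Pow(Function('g')(-90), -1)), Mul(-37508, Pow(36232, -1))) = Add(Mul(Mul(Pow(Add(263, 30), -1), -53), Pow(4, -1)), Mul(-37508, Pow(36232, -1))) = Add(Mul(Mul(Pow(293, -1), -53), Rational(1, 4)), Mul(-37508, Rational(1, 36232))) = Add(Mul(Mul(Rational(1, 293), -53), Rational(1, 4)), Rational(-9377, 9058)) = Add(Mul(Rational(-53, 293), Rational(1, 4)), Rational(-9377, 9058)) = Add(Rational(-53, 1172), Rational(-9377, 9058)) = Rational(-5734959, 5307988)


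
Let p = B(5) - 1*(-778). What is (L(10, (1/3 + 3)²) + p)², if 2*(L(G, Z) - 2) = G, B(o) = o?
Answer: 624100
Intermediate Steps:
L(G, Z) = 2 + G/2
p = 783 (p = 5 - 1*(-778) = 5 + 778 = 783)
(L(10, (1/3 + 3)²) + p)² = ((2 + (½)*10) + 783)² = ((2 + 5) + 783)² = (7 + 783)² = 790² = 624100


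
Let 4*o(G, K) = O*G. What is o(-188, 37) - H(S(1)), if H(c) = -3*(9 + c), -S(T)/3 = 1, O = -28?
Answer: 1334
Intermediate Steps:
S(T) = -3 (S(T) = -3*1 = -3)
o(G, K) = -7*G (o(G, K) = (-28*G)/4 = -7*G)
H(c) = -27 - 3*c
o(-188, 37) - H(S(1)) = -7*(-188) - (-27 - 3*(-3)) = 1316 - (-27 + 9) = 1316 - 1*(-18) = 1316 + 18 = 1334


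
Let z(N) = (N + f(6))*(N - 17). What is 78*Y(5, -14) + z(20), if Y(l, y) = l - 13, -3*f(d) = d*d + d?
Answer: -606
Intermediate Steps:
f(d) = -d/3 - d²/3 (f(d) = -(d*d + d)/3 = -(d² + d)/3 = -(d + d²)/3 = -d/3 - d²/3)
Y(l, y) = -13 + l
z(N) = (-17 + N)*(-14 + N) (z(N) = (N - ⅓*6*(1 + 6))*(N - 17) = (N - ⅓*6*7)*(-17 + N) = (N - 14)*(-17 + N) = (-14 + N)*(-17 + N) = (-17 + N)*(-14 + N))
78*Y(5, -14) + z(20) = 78*(-13 + 5) + (238 + 20² - 31*20) = 78*(-8) + (238 + 400 - 620) = -624 + 18 = -606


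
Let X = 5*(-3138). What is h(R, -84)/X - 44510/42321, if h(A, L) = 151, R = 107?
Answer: -78305819/73779610 ≈ -1.0613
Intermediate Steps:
X = -15690
h(R, -84)/X - 44510/42321 = 151/(-15690) - 44510/42321 = 151*(-1/15690) - 44510*1/42321 = -151/15690 - 44510/42321 = -78305819/73779610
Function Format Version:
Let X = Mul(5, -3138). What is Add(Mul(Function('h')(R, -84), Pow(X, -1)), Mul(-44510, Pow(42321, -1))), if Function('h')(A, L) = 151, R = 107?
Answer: Rational(-78305819, 73779610) ≈ -1.0613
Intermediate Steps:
X = -15690
Add(Mul(Function('h')(R, -84), Pow(X, -1)), Mul(-44510, Pow(42321, -1))) = Add(Mul(151, Pow(-15690, -1)), Mul(-44510, Pow(42321, -1))) = Add(Mul(151, Rational(-1, 15690)), Mul(-44510, Rational(1, 42321))) = Add(Rational(-151, 15690), Rational(-44510, 42321)) = Rational(-78305819, 73779610)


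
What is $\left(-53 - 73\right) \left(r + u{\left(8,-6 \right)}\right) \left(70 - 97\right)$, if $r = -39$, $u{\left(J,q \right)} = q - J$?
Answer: $-180306$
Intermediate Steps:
$\left(-53 - 73\right) \left(r + u{\left(8,-6 \right)}\right) \left(70 - 97\right) = \left(-53 - 73\right) \left(-39 - 14\right) \left(70 - 97\right) = - 126 \left(-39 - 14\right) \left(-27\right) = \left(-126\right) \left(-53\right) \left(-27\right) = 6678 \left(-27\right) = -180306$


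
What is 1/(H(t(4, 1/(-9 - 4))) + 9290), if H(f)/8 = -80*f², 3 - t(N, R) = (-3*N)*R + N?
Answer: 169/1170010 ≈ 0.00014444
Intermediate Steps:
t(N, R) = 3 - N + 3*N*R (t(N, R) = 3 - ((-3*N)*R + N) = 3 - (-3*N*R + N) = 3 - (N - 3*N*R) = 3 + (-N + 3*N*R) = 3 - N + 3*N*R)
H(f) = -640*f² (H(f) = 8*(-80*f²) = -640*f²)
1/(H(t(4, 1/(-9 - 4))) + 9290) = 1/(-640*(3 - 1*4 + 3*4/(-9 - 4))² + 9290) = 1/(-640*(3 - 4 + 3*4/(-13))² + 9290) = 1/(-640*(3 - 4 + 3*4*(-1/13))² + 9290) = 1/(-640*(3 - 4 - 12/13)² + 9290) = 1/(-640*(-25/13)² + 9290) = 1/(-640*625/169 + 9290) = 1/(-400000/169 + 9290) = 1/(1170010/169) = 169/1170010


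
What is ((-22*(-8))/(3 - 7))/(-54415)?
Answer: 44/54415 ≈ 0.00080860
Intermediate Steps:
((-22*(-8))/(3 - 7))/(-54415) = (176/(-4))*(-1/54415) = (176*(-¼))*(-1/54415) = -44*(-1/54415) = 44/54415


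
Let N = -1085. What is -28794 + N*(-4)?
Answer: -24454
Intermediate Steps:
-28794 + N*(-4) = -28794 - 1085*(-4) = -28794 + 4340 = -24454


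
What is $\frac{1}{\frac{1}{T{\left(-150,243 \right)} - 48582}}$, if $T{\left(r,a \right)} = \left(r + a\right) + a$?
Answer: $-48246$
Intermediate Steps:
$T{\left(r,a \right)} = r + 2 a$ ($T{\left(r,a \right)} = \left(a + r\right) + a = r + 2 a$)
$\frac{1}{\frac{1}{T{\left(-150,243 \right)} - 48582}} = \frac{1}{\frac{1}{\left(-150 + 2 \cdot 243\right) - 48582}} = \frac{1}{\frac{1}{\left(-150 + 486\right) - 48582}} = \frac{1}{\frac{1}{336 - 48582}} = \frac{1}{\frac{1}{-48246}} = \frac{1}{- \frac{1}{48246}} = -48246$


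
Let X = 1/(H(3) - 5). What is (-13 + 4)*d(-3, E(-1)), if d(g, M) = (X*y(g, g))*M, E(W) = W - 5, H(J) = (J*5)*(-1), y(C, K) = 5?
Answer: -27/2 ≈ -13.500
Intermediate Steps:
H(J) = -5*J (H(J) = (5*J)*(-1) = -5*J)
E(W) = -5 + W
X = -1/20 (X = 1/(-5*3 - 5) = 1/(-15 - 5) = 1/(-20) = -1/20 ≈ -0.050000)
d(g, M) = -M/4 (d(g, M) = (-1/20*5)*M = -M/4)
(-13 + 4)*d(-3, E(-1)) = (-13 + 4)*(-(-5 - 1)/4) = -(-9)*(-6)/4 = -9*3/2 = -27/2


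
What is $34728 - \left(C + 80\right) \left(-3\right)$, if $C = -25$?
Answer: $34893$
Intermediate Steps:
$34728 - \left(C + 80\right) \left(-3\right) = 34728 - \left(-25 + 80\right) \left(-3\right) = 34728 - 55 \left(-3\right) = 34728 - -165 = 34728 + 165 = 34893$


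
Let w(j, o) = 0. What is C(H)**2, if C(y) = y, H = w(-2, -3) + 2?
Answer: 4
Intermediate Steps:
H = 2 (H = 0 + 2 = 2)
C(H)**2 = 2**2 = 4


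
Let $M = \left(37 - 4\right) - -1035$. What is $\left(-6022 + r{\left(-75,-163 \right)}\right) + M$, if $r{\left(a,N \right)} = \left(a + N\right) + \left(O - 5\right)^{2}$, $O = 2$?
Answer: $-5183$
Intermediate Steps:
$M = 1068$ ($M = 33 + 1035 = 1068$)
$r{\left(a,N \right)} = 9 + N + a$ ($r{\left(a,N \right)} = \left(a + N\right) + \left(2 - 5\right)^{2} = \left(N + a\right) + \left(-3\right)^{2} = \left(N + a\right) + 9 = 9 + N + a$)
$\left(-6022 + r{\left(-75,-163 \right)}\right) + M = \left(-6022 - 229\right) + 1068 = -6251 + 1068 = -5183$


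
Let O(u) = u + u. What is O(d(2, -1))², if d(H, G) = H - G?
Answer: 36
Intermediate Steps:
O(u) = 2*u
O(d(2, -1))² = (2*(2 - 1*(-1)))² = (2*(2 + 1))² = (2*3)² = 6² = 36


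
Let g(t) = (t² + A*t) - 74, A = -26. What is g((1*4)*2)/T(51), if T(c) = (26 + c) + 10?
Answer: -218/87 ≈ -2.5057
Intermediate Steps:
g(t) = -74 + t² - 26*t (g(t) = (t² - 26*t) - 74 = -74 + t² - 26*t)
T(c) = 36 + c
g((1*4)*2)/T(51) = (-74 + ((1*4)*2)² - 26*1*4*2)/(36 + 51) = (-74 + (4*2)² - 104*2)/87 = (-74 + 8² - 26*8)*(1/87) = (-74 + 64 - 208)*(1/87) = -218*1/87 = -218/87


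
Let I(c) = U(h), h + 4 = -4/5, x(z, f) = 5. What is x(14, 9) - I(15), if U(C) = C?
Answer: 49/5 ≈ 9.8000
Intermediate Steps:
h = -24/5 (h = -4 - 4/5 = -4 - 4*⅕ = -4 - ⅘ = -24/5 ≈ -4.8000)
I(c) = -24/5
x(14, 9) - I(15) = 5 - 1*(-24/5) = 5 + 24/5 = 49/5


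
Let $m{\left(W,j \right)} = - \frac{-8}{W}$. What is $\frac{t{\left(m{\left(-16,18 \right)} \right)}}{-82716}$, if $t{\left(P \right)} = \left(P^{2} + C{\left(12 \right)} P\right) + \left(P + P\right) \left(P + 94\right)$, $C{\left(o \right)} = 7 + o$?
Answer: $\frac{137}{110288} \approx 0.0012422$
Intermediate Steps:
$m{\left(W,j \right)} = \frac{8}{W}$
$t{\left(P \right)} = P^{2} + 19 P + 2 P \left(94 + P\right)$ ($t{\left(P \right)} = \left(P^{2} + \left(7 + 12\right) P\right) + \left(P + P\right) \left(P + 94\right) = \left(P^{2} + 19 P\right) + 2 P \left(94 + P\right) = P^{2} + 19 P + 2 P \left(94 + P\right)$)
$\frac{t{\left(m{\left(-16,18 \right)} \right)}}{-82716} = \frac{3 \frac{8}{-16} \left(69 + \frac{8}{-16}\right)}{-82716} = 3 \cdot 8 \left(- \frac{1}{16}\right) \left(69 + 8 \left(- \frac{1}{16}\right)\right) \left(- \frac{1}{82716}\right) = 3 \left(- \frac{1}{2}\right) \left(69 - \frac{1}{2}\right) \left(- \frac{1}{82716}\right) = 3 \left(- \frac{1}{2}\right) \frac{137}{2} \left(- \frac{1}{82716}\right) = \left(- \frac{411}{4}\right) \left(- \frac{1}{82716}\right) = \frac{137}{110288}$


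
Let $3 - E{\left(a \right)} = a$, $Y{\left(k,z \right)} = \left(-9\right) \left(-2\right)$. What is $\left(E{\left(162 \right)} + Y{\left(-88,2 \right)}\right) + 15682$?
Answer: $15541$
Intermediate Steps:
$Y{\left(k,z \right)} = 18$
$E{\left(a \right)} = 3 - a$
$\left(E{\left(162 \right)} + Y{\left(-88,2 \right)}\right) + 15682 = \left(\left(3 - 162\right) + 18\right) + 15682 = \left(-159 + 18\right) + 15682 = -141 + 15682 = 15541$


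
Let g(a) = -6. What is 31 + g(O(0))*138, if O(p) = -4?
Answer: -797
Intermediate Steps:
31 + g(O(0))*138 = 31 - 6*138 = 31 - 828 = -797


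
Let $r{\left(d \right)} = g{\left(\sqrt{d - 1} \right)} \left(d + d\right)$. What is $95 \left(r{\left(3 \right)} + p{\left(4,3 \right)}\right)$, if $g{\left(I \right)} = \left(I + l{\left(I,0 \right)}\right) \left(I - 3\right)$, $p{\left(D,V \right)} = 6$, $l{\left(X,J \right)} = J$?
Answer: $1710 - 1710 \sqrt{2} \approx -708.3$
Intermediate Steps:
$g{\left(I \right)} = I \left(-3 + I\right)$ ($g{\left(I \right)} = \left(I + 0\right) \left(I - 3\right) = I \left(-3 + I\right)$)
$r{\left(d \right)} = 2 d \sqrt{-1 + d} \left(-3 + \sqrt{-1 + d}\right)$ ($r{\left(d \right)} = \sqrt{d - 1} \left(-3 + \sqrt{d - 1}\right) \left(d + d\right) = \sqrt{-1 + d} \left(-3 + \sqrt{-1 + d}\right) 2 d = 2 d \sqrt{-1 + d} \left(-3 + \sqrt{-1 + d}\right)$)
$95 \left(r{\left(3 \right)} + p{\left(4,3 \right)}\right) = 95 \left(2 \cdot 3 \left(-1 + 3 - 3 \sqrt{-1 + 3}\right) + 6\right) = 95 \left(2 \cdot 3 \left(-1 + 3 - 3 \sqrt{2}\right) + 6\right) = 95 \left(2 \cdot 3 \left(2 - 3 \sqrt{2}\right) + 6\right) = 95 \left(\left(12 - 18 \sqrt{2}\right) + 6\right) = 95 \left(18 - 18 \sqrt{2}\right) = 1710 - 1710 \sqrt{2}$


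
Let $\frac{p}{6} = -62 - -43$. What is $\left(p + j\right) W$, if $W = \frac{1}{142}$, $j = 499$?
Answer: $\frac{385}{142} \approx 2.7113$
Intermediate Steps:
$p = -114$ ($p = 6 \left(-62 - -43\right) = 6 \left(-62 + 43\right) = 6 \left(-19\right) = -114$)
$W = \frac{1}{142} \approx 0.0070423$
$\left(p + j\right) W = \left(-114 + 499\right) \frac{1}{142} = 385 \cdot \frac{1}{142} = \frac{385}{142}$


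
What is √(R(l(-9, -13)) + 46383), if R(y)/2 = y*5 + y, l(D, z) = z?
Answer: √46227 ≈ 215.00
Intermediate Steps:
R(y) = 12*y (R(y) = 2*(y*5 + y) = 2*(5*y + y) = 2*(6*y) = 12*y)
√(R(l(-9, -13)) + 46383) = √(12*(-13) + 46383) = √(-156 + 46383) = √46227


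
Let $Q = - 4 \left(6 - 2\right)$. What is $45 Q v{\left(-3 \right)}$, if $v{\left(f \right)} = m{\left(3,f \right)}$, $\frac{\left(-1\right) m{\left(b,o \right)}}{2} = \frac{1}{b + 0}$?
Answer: $480$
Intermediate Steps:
$m{\left(b,o \right)} = - \frac{2}{b}$ ($m{\left(b,o \right)} = - \frac{2}{b + 0} = - \frac{2}{b}$)
$v{\left(f \right)} = - \frac{2}{3}$
$Q = -16$ ($Q = \left(-4\right) 4 = -16$)
$45 Q v{\left(-3 \right)} = 45 \left(-16\right) \left(- \frac{2}{3}\right) = \left(-720\right) \left(- \frac{2}{3}\right) = 480$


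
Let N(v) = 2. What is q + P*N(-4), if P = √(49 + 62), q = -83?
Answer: -83 + 2*√111 ≈ -61.929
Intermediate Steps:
P = √111 ≈ 10.536
q + P*N(-4) = -83 + √111*2 = -83 + 2*√111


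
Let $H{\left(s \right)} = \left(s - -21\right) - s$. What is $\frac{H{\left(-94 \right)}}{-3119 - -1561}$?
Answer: $- \frac{21}{1558} \approx -0.013479$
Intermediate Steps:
$H{\left(s \right)} = 21$ ($H{\left(s \right)} = \left(s + 21\right) - s = \left(21 + s\right) - s = 21$)
$\frac{H{\left(-94 \right)}}{-3119 - -1561} = \frac{21}{-3119 - -1561} = \frac{21}{-3119 + 1561} = \frac{21}{-1558} = 21 \left(- \frac{1}{1558}\right) = - \frac{21}{1558}$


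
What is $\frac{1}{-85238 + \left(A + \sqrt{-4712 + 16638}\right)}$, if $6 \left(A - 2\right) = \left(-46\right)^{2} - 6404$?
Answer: $- \frac{386778}{33243773285} - \frac{9 \sqrt{11926}}{66487546570} \approx -1.1649 \cdot 10^{-5}$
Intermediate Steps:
$A = - \frac{2138}{3}$ ($A = 2 + \frac{\left(-46\right)^{2} - 6404}{6} = 2 + \frac{2116 - 6404}{6} = 2 + \frac{1}{6} \left(-4288\right) = 2 - \frac{2144}{3} = - \frac{2138}{3} \approx -712.67$)
$\frac{1}{-85238 + \left(A + \sqrt{-4712 + 16638}\right)} = \frac{1}{-85238 - \left(\frac{2138}{3} - \sqrt{-4712 + 16638}\right)} = \frac{1}{-85238 - \left(\frac{2138}{3} - \sqrt{11926}\right)} = \frac{1}{- \frac{257852}{3} + \sqrt{11926}}$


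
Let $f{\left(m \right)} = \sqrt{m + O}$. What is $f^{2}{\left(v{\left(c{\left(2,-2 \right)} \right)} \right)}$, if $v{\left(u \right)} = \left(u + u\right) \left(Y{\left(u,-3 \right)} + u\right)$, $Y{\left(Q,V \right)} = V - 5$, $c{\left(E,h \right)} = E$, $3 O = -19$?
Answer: $- \frac{91}{3} \approx -30.333$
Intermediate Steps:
$O = - \frac{19}{3}$ ($O = \frac{1}{3} \left(-19\right) = - \frac{19}{3} \approx -6.3333$)
$Y{\left(Q,V \right)} = -5 + V$
$v{\left(u \right)} = 2 u \left(-8 + u\right)$ ($v{\left(u \right)} = \left(u + u\right) \left(\left(-5 - 3\right) + u\right) = 2 u \left(-8 + u\right)$)
$f{\left(m \right)} = \sqrt{- \frac{19}{3} + m}$ ($f{\left(m \right)} = \sqrt{m - \frac{19}{3}} = \sqrt{- \frac{19}{3} + m}$)
$f^{2}{\left(v{\left(c{\left(2,-2 \right)} \right)} \right)} = \left(\frac{\sqrt{-57 + 9 \cdot 2 \cdot 2 \left(-8 + 2\right)}}{3}\right)^{2} = \left(\frac{\sqrt{-57 + 9 \cdot 2 \cdot 2 \left(-6\right)}}{3}\right)^{2} = \left(\frac{\sqrt{-57 + 9 \left(-24\right)}}{3}\right)^{2} = \left(\frac{\sqrt{-57 - 216}}{3}\right)^{2} = \left(\frac{\sqrt{-273}}{3}\right)^{2} = \left(\frac{i \sqrt{273}}{3}\right)^{2} = - \frac{91}{3}$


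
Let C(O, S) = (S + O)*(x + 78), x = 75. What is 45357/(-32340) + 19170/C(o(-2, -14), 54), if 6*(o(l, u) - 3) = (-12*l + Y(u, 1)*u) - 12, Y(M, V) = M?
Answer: -1307/36652 ≈ -0.035660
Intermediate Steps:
o(l, u) = 1 - 2*l + u²/6 (o(l, u) = 3 + ((-12*l + u*u) - 12)/6 = 3 + ((-12*l + u²) - 12)/6 = 3 + ((u² - 12*l) - 12)/6 = 3 + (-12 + u² - 12*l)/6 = 3 + (-2 - 2*l + u²/6) = 1 - 2*l + u²/6)
C(O, S) = 153*O + 153*S (C(O, S) = (S + O)*(75 + 78) = (O + S)*153 = 153*O + 153*S)
45357/(-32340) + 19170/C(o(-2, -14), 54) = 45357/(-32340) + 19170/(153*(1 - 2*(-2) + (⅙)*(-14)²) + 153*54) = 45357*(-1/32340) + 19170/(153*(1 + 4 + (⅙)*196) + 8262) = -15119/10780 + 19170/(153*(1 + 4 + 98/3) + 8262) = -15119/10780 + 19170/(153*(113/3) + 8262) = -15119/10780 + 19170/(5763 + 8262) = -15119/10780 + 19170/14025 = -15119/10780 + 19170*(1/14025) = -15119/10780 + 1278/935 = -1307/36652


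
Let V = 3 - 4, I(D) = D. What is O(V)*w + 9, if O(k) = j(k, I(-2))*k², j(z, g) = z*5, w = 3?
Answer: -6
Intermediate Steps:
j(z, g) = 5*z
V = -1
O(k) = 5*k³ (O(k) = (5*k)*k² = 5*k³)
O(V)*w + 9 = (5*(-1)³)*3 + 9 = (5*(-1))*3 + 9 = -5*3 + 9 = -15 + 9 = -6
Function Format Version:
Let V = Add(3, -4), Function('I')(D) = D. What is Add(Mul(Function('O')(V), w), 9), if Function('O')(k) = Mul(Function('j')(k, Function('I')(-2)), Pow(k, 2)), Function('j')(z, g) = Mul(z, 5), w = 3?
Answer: -6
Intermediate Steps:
Function('j')(z, g) = Mul(5, z)
V = -1
Function('O')(k) = Mul(5, Pow(k, 3)) (Function('O')(k) = Mul(Mul(5, k), Pow(k, 2)) = Mul(5, Pow(k, 3)))
Add(Mul(Function('O')(V), w), 9) = Add(Mul(Mul(5, Pow(-1, 3)), 3), 9) = Add(Mul(Mul(5, -1), 3), 9) = Add(Mul(-5, 3), 9) = Add(-15, 9) = -6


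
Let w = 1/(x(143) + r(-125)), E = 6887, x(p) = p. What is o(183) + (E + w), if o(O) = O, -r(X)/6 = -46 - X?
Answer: 2340169/331 ≈ 7070.0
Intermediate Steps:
r(X) = 276 + 6*X (r(X) = -6*(-46 - X) = 276 + 6*X)
w = -1/331 (w = 1/(143 + (276 + 6*(-125))) = 1/(143 + (276 - 750)) = 1/(143 - 474) = 1/(-331) = -1/331 ≈ -0.0030211)
o(183) + (E + w) = 183 + (6887 - 1/331) = 183 + 2279596/331 = 2340169/331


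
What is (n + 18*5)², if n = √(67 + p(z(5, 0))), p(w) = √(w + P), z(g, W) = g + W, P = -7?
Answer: (90 + √(67 + I*√2))² ≈ 9640.4 + 16.96*I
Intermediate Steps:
z(g, W) = W + g
p(w) = √(-7 + w) (p(w) = √(w - 7) = √(-7 + w))
n = √(67 + I*√2) (n = √(67 + √(-7 + (0 + 5))) = √(67 + √(-7 + 5)) = √(67 + √(-2)) = √(67 + I*√2) ≈ 8.1858 + 0.08638*I)
(n + 18*5)² = (√(67 + I*√2) + 18*5)² = (√(67 + I*√2) + 90)² = (90 + √(67 + I*√2))²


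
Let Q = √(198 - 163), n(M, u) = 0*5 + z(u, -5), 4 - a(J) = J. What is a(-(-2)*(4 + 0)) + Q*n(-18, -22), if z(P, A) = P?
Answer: -4 - 22*√35 ≈ -134.15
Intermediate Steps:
a(J) = 4 - J
n(M, u) = u (n(M, u) = 0*5 + u = 0 + u = u)
Q = √35 ≈ 5.9161
a(-(-2)*(4 + 0)) + Q*n(-18, -22) = (4 - (-1)*(-2*(4 + 0))) + √35*(-22) = (4 - (-1)*(-2*4)) - 22*√35 = (4 - (-1)*(-8)) - 22*√35 = (4 - 1*8) - 22*√35 = (4 - 8) - 22*√35 = -4 - 22*√35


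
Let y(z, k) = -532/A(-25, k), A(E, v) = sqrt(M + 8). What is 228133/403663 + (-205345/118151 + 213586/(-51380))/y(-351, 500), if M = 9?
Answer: 228133/403663 + 17893012793*sqrt(17)/1614779169080 ≈ 0.61084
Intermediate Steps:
A(E, v) = sqrt(17) (A(E, v) = sqrt(9 + 8) = sqrt(17))
y(z, k) = -532*sqrt(17)/17
228133/403663 + (-205345/118151 + 213586/(-51380))/y(-351, 500) = 228133/403663 + (-205345/118151 + 213586/(-51380))/((-532*sqrt(17)/17)) = 228133*(1/403663) + (-205345*1/118151 + 213586*(-1/51380))*(-sqrt(17)/532) = 228133/403663 + (-205345/118151 - 106793/25690)*(-sqrt(17)/532) = 228133/403663 - (-17893012793)*sqrt(17)/1614779169080 = 228133/403663 + 17893012793*sqrt(17)/1614779169080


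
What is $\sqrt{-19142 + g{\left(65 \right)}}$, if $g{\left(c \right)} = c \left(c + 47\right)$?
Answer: $3 i \sqrt{1318} \approx 108.91 i$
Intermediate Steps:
$g{\left(c \right)} = c \left(47 + c\right)$
$\sqrt{-19142 + g{\left(65 \right)}} = \sqrt{-19142 + 65 \left(47 + 65\right)} = \sqrt{-19142 + 65 \cdot 112} = \sqrt{-19142 + 7280} = \sqrt{-11862} = 3 i \sqrt{1318}$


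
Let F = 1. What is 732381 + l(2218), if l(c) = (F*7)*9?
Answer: 732444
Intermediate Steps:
l(c) = 63 (l(c) = (1*7)*9 = 7*9 = 63)
732381 + l(2218) = 732381 + 63 = 732444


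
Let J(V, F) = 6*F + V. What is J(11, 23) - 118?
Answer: 31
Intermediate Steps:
J(V, F) = V + 6*F
J(11, 23) - 118 = (11 + 6*23) - 118 = (11 + 138) - 118 = 149 - 118 = 31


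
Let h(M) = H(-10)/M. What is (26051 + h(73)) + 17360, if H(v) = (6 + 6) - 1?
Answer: 3169014/73 ≈ 43411.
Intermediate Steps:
H(v) = 11 (H(v) = 12 - 1 = 11)
h(M) = 11/M
(26051 + h(73)) + 17360 = (26051 + 11/73) + 17360 = 1901734/73 + 17360 = 3169014/73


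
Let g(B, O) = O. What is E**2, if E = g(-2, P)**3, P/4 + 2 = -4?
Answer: 191102976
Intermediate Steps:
P = -24 (P = -8 + 4*(-4) = -8 - 16 = -24)
E = -13824 (E = (-24)**3 = -13824)
E**2 = (-13824)**2 = 191102976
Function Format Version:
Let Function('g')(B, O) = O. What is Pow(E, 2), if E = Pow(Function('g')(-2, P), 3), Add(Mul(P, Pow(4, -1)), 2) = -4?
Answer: 191102976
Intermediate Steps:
P = -24 (P = Add(-8, Mul(4, -4)) = Add(-8, -16) = -24)
E = -13824 (E = Pow(-24, 3) = -13824)
Pow(E, 2) = Pow(-13824, 2) = 191102976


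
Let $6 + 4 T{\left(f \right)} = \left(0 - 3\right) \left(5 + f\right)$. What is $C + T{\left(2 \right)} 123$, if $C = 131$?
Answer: $- \frac{2797}{4} \approx -699.25$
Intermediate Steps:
$T{\left(f \right)} = - \frac{21}{4} - \frac{3 f}{4}$ ($T{\left(f \right)} = - \frac{3}{2} + \frac{\left(0 - 3\right) \left(5 + f\right)}{4} = - \frac{3}{2} + \frac{\left(-3\right) \left(5 + f\right)}{4} = - \frac{3}{2} + \frac{-15 - 3 f}{4} = - \frac{3}{2} - \left(\frac{15}{4} + \frac{3 f}{4}\right) = - \frac{21}{4} - \frac{3 f}{4}$)
$C + T{\left(2 \right)} 123 = 131 + \left(- \frac{21}{4} - \frac{3}{2}\right) 123 = 131 - \frac{3321}{4} = - \frac{2797}{4}$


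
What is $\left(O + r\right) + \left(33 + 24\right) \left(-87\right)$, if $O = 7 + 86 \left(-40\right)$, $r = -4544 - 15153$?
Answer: $-28089$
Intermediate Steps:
$r = -19697$
$O = -3433$ ($O = 7 - 3440 = -3433$)
$\left(O + r\right) + \left(33 + 24\right) \left(-87\right) = \left(-3433 - 19697\right) + \left(33 + 24\right) \left(-87\right) = -23130 + 57 \left(-87\right) = -23130 - 4959 = -28089$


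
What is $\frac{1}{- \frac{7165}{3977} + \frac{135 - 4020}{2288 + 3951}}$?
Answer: $- \frac{24812503}{60153080} \approx -0.41249$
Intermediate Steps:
$\frac{1}{- \frac{7165}{3977} + \frac{135 - 4020}{2288 + 3951}} = \frac{1}{\left(-7165\right) \frac{1}{3977} - \frac{3885}{6239}} = \frac{1}{- \frac{7165}{3977} - \frac{3885}{6239}} = \frac{1}{- \frac{60153080}{24812503}} = - \frac{24812503}{60153080}$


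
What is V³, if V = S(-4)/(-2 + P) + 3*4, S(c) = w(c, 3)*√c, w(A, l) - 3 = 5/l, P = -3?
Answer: 40064/25 - 2699648*I/3375 ≈ 1602.6 - 799.9*I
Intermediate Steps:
w(A, l) = 3 + 5/l
S(c) = 14*√c/3 (S(c) = (3 + 5/3)*√c = 14*√c/3)
V = 12 - 28*I/15 (V = (14*√(-4)/3)/(-2 - 3) + 3*4 = (14*(2*I)/3)/(-5) + 12 = (28*I/3)*(-⅕) + 12 = -28*I/15 + 12 = 12 - 28*I/15 ≈ 12.0 - 1.8667*I)
V³ = (12 - 28*I/15)³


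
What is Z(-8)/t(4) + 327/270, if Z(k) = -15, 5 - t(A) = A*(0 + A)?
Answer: 2549/990 ≈ 2.5747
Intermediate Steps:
t(A) = 5 - A² (t(A) = 5 - A*(0 + A) = 5 - A*A = 5 - A²)
Z(-8)/t(4) + 327/270 = -15/(5 - 1*4²) + 327/270 = -15/(5 - 1*16) + 327*(1/270) = -15/(5 - 16) + 109/90 = -15/(-11) + 109/90 = -15*(-1/11) + 109/90 = 15/11 + 109/90 = 2549/990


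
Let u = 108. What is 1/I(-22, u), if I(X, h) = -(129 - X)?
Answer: -1/151 ≈ -0.0066225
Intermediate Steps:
I(X, h) = -129 + X
1/I(-22, u) = 1/(-129 - 22) = 1/(-151) = -1/151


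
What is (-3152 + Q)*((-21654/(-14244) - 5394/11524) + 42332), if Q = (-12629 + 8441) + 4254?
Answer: -446755060513514/3419747 ≈ -1.3064e+8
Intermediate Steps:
Q = 66 (Q = -4188 + 4254 = 66)
(-3152 + Q)*((-21654/(-14244) - 5394/11524) + 42332) = (-3152 + 66)*((-21654/(-14244) - 5394/11524) + 42332) = -3086*((-21654*(-1/14244) - 5394*1/11524) + 42332) = -3086*((3609/2374 - 2697/5762) + 42332) = -3086*(3598095/3419747 + 42332) = -3086*144768328099/3419747 = -446755060513514/3419747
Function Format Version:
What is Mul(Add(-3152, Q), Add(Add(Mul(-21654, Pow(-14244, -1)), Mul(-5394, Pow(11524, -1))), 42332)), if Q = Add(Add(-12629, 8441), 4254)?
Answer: Rational(-446755060513514, 3419747) ≈ -1.3064e+8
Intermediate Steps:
Q = 66 (Q = Add(-4188, 4254) = 66)
Mul(Add(-3152, Q), Add(Add(Mul(-21654, Pow(-14244, -1)), Mul(-5394, Pow(11524, -1))), 42332)) = Mul(Add(-3152, 66), Add(Add(Mul(-21654, Pow(-14244, -1)), Mul(-5394, Pow(11524, -1))), 42332)) = Mul(-3086, Add(Add(Mul(-21654, Rational(-1, 14244)), Mul(-5394, Rational(1, 11524))), 42332)) = Mul(-3086, Add(Add(Rational(3609, 2374), Rational(-2697, 5762)), 42332)) = Mul(-3086, Add(Rational(3598095, 3419747), 42332)) = Mul(-3086, Rational(144768328099, 3419747)) = Rational(-446755060513514, 3419747)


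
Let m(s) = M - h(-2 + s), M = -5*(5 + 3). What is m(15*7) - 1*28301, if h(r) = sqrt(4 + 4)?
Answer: -28341 - 2*sqrt(2) ≈ -28344.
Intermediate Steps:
h(r) = 2*sqrt(2) (h(r) = sqrt(8) = 2*sqrt(2))
M = -40 (M = -5*8 = -40)
m(s) = -40 - 2*sqrt(2)
m(15*7) - 1*28301 = (-40 - 2*sqrt(2)) - 1*28301 = (-40 - 2*sqrt(2)) - 28301 = -28341 - 2*sqrt(2)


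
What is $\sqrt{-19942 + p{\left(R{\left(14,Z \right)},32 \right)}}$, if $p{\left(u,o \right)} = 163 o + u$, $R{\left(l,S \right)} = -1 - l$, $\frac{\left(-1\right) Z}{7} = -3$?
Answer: $i \sqrt{14741} \approx 121.41 i$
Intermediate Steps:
$Z = 21$ ($Z = \left(-7\right) \left(-3\right) = 21$)
$p{\left(u,o \right)} = u + 163 o$
$\sqrt{-19942 + p{\left(R{\left(14,Z \right)},32 \right)}} = \sqrt{-19942 + \left(\left(-1 - 14\right) + 163 \cdot 32\right)} = \sqrt{-19942 + \left(\left(-1 - 14\right) + 5216\right)} = \sqrt{-19942 + \left(-15 + 5216\right)} = \sqrt{-19942 + 5201} = \sqrt{-14741} = i \sqrt{14741}$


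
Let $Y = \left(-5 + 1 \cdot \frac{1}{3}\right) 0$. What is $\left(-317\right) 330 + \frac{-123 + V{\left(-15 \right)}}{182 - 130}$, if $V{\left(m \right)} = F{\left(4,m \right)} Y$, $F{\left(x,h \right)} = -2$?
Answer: $- \frac{5439843}{52} \approx -1.0461 \cdot 10^{5}$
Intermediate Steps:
$Y = 0$ ($Y = \left(-5 + 1 \cdot \frac{1}{3}\right) 0 = \left(-5 + \frac{1}{3}\right) 0 = \left(- \frac{14}{3}\right) 0 = 0$)
$V{\left(m \right)} = 0$ ($V{\left(m \right)} = \left(-2\right) 0 = 0$)
$\left(-317\right) 330 + \frac{-123 + V{\left(-15 \right)}}{182 - 130} = \left(-317\right) 330 + \frac{-123 + 0}{182 - 130} = -104610 - \frac{123}{52} = - \frac{5439843}{52}$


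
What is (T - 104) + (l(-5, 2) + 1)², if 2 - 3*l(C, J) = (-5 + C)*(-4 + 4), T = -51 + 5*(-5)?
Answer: -1595/9 ≈ -177.22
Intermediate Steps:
T = -76 (T = -51 - 25 = -76)
l(C, J) = ⅔ (l(C, J) = ⅔ - (-5 + C)*(-4 + 4)/3 = ⅔ - (-5 + C)*0/3 = ⅔ - ⅓*0 = ⅔ + 0 = ⅔)
(T - 104) + (l(-5, 2) + 1)² = (-76 - 104) + (⅔ + 1)² = -180 + (5/3)² = -180 + 25/9 = -1595/9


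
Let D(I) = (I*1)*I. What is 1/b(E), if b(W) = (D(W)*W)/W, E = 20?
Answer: 1/400 ≈ 0.0025000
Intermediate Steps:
D(I) = I² (D(I) = I*I = I²)
b(W) = W² (b(W) = (W²*W)/W = W³/W = W²)
1/b(E) = 1/(20²) = 1/400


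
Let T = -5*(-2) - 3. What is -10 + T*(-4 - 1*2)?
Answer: -52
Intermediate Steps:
T = 7 (T = 10 - 3 = 7)
-10 + T*(-4 - 1*2) = -10 + 7*(-4 - 1*2) = -10 + 7*(-4 - 2) = -10 + 7*(-6) = -10 - 42 = -52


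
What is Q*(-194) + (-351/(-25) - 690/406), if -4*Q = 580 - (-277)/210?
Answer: 1717764541/60900 ≈ 28206.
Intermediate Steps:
Q = -122077/840 (Q = -(580 - (-277)/210)/4 = -(580 - 1*(-277/210))/4 = -(580 + 277/210)/4 = -¼*122077/210 = -122077/840 ≈ -145.33)
Q*(-194) + (-351/(-25) - 690/406) = -122077/840*(-194) + (-351/(-25) - 690/406) = 11841469/420 + (-351*(-1/25) - 690*1/406) = 11841469/420 + (351/25 - 345/203) = 11841469/420 + 62628/5075 = 1717764541/60900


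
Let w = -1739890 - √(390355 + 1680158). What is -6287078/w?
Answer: 1562689163060/432459305941 - 2694462*√230057/432459305941 ≈ 3.6105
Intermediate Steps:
w = -1739890 - 3*√230057 (w = -1739890 - √2070513 = -1739890 - 3*√230057 ≈ -1.7413e+6)
-6287078/w = -6287078/(-1739890 - 3*√230057)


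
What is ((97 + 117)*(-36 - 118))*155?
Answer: -5108180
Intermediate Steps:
((97 + 117)*(-36 - 118))*155 = (214*(-154))*155 = -32956*155 = -5108180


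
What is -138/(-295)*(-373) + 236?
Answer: 18146/295 ≈ 61.512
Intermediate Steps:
-138/(-295)*(-373) + 236 = -138*(-1/295)*(-373) + 236 = (138/295)*(-373) + 236 = -51474/295 + 236 = 18146/295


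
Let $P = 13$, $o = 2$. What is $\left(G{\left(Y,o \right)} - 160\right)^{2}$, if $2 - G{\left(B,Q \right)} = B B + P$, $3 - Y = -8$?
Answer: $85264$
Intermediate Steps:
$Y = 11$ ($Y = 3 - -8 = 3 + 8 = 11$)
$G{\left(B,Q \right)} = -11 - B^{2}$ ($G{\left(B,Q \right)} = 2 - \left(B B + 13\right) = 2 - \left(B^{2} + 13\right) = 2 - \left(13 + B^{2}\right) = -11 - B^{2}$)
$\left(G{\left(Y,o \right)} - 160\right)^{2} = \left(\left(-11 - 11^{2}\right) - 160\right)^{2} = \left(\left(-11 - 121\right) - 160\right)^{2} = \left(-132 - 160\right)^{2} = \left(-292\right)^{2} = 85264$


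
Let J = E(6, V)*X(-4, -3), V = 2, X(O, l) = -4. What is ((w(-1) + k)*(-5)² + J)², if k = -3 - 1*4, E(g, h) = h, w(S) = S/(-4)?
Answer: 499849/16 ≈ 31241.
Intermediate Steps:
w(S) = -S/4 (w(S) = S*(-¼) = -S/4)
k = -7 (k = -3 - 4 = -7)
J = -8 (J = 2*(-4) = -8)
((w(-1) + k)*(-5)² + J)² = ((-¼*(-1) - 7)*(-5)² - 8)² = ((¼ - 7)*25 - 8)² = (-27/4*25 - 8)² = (-675/4 - 8)² = (-707/4)² = 499849/16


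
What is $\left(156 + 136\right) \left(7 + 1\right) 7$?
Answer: $16352$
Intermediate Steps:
$\left(156 + 136\right) \left(7 + 1\right) 7 = 292 \cdot 8 \cdot 7 = 292 \cdot 56 = 16352$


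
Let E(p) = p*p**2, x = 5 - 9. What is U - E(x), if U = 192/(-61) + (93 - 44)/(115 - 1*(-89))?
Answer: 760237/12444 ≈ 61.093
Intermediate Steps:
U = -36179/12444 (U = 192*(-1/61) + 49/(115 + 89) = -192/61 + 49/204 = -36179/12444 ≈ -2.9073)
x = -4
E(p) = p**3
U - E(x) = -36179/12444 - 1*(-4)**3 = -36179/12444 - 1*(-64) = -36179/12444 + 64 = 760237/12444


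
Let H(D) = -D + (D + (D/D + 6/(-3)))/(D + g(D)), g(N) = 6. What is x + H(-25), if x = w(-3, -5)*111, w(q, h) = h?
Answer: -10044/19 ≈ -528.63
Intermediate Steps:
H(D) = -D + (-1 + D)/(6 + D) (H(D) = -D + (D + (D/D + 6/(-3)))/(D + 6) = -D + (D + (1 + 6*(-⅓)))/(6 + D) = -D + (D + (1 - 2))/(6 + D) = -D + (D - 1)/(6 + D) = -D + (-1 + D)/(6 + D))
x = -555 (x = -5*111 = -555)
x + H(-25) = -555 + (-1 - 1*(-25)² - 5*(-25))/(6 - 25) = -555 + (-1 - 1*625 + 125)/(-19) = -555 - (-1 - 625 + 125)/19 = -555 - 1/19*(-501) = -555 + 501/19 = -10044/19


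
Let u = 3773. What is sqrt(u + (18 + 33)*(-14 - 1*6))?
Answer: sqrt(2753) ≈ 52.469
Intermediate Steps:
sqrt(u + (18 + 33)*(-14 - 1*6)) = sqrt(3773 + (18 + 33)*(-14 - 1*6)) = sqrt(3773 + 51*(-14 - 6)) = sqrt(3773 + 51*(-20)) = sqrt(3773 - 1020) = sqrt(2753)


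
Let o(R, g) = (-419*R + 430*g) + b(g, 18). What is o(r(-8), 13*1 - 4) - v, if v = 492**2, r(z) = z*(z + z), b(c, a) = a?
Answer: -291808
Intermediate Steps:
r(z) = 2*z**2 (r(z) = z*(2*z) = 2*z**2)
o(R, g) = 18 - 419*R + 430*g (o(R, g) = (-419*R + 430*g) + 18 = 18 - 419*R + 430*g)
v = 242064
o(r(-8), 13*1 - 4) - v = (18 - 838*(-8)**2 + 430*(13*1 - 4)) - 1*242064 = (18 - 838*64 + 430*(13 - 4)) - 242064 = (18 - 419*128 + 430*9) - 242064 = (18 - 53632 + 3870) - 242064 = -49744 - 242064 = -291808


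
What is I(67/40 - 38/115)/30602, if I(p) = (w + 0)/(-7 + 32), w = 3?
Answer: 3/765050 ≈ 3.9213e-6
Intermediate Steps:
I(p) = 3/25 (I(p) = (3 + 0)/(-7 + 32) = 3/25)
I(67/40 - 38/115)/30602 = (3/25)/30602 = (3/25)*(1/30602) = 3/765050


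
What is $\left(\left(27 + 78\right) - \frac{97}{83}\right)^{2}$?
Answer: $\frac{74269924}{6889} \approx 10781.0$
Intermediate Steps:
$\left(\left(27 + 78\right) - \frac{97}{83}\right)^{2} = \left(105 - \frac{97}{83}\right)^{2} = \left(\frac{8618}{83}\right)^{2} = \frac{74269924}{6889}$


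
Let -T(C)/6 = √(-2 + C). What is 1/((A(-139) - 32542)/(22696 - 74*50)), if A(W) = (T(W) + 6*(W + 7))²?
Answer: -9498*I/(-294823*I + 4752*√141) ≈ 0.031078 - 0.005948*I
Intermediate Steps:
T(C) = -6*√(-2 + C)
A(W) = (42 - 6*√(-2 + W) + 6*W)² (A(W) = (-6*√(-2 + W) + 6*(W + 7))² = (-6*√(-2 + W) + 6*(7 + W))² = (-6*√(-2 + W) + (42 + 6*W))² = (42 - 6*√(-2 + W) + 6*W)²)
1/((A(-139) - 32542)/(22696 - 74*50)) = 1/((36*(7 - 139 - √(-2 - 139))² - 32542)/(22696 - 74*50)) = 1/((36*(7 - 139 - √(-141))² - 32542)/(22696 - 3700)) = 1/((36*(7 - 139 - I*√141)² - 32542)/18996) = 1/((36*(7 - 139 - I*√141)² - 32542)*(1/18996)) = 1/((36*(-132 - I*√141)² - 32542)*(1/18996)) = 1/((-32542 + 36*(-132 - I*√141)²)*(1/18996)) = 1/(-16271/9498 + 3*(-132 - I*√141)²/1583)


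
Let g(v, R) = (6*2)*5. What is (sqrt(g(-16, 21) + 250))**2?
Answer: 310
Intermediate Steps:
g(v, R) = 60 (g(v, R) = 12*5 = 60)
(sqrt(g(-16, 21) + 250))**2 = (sqrt(60 + 250))**2 = (sqrt(310))**2 = 310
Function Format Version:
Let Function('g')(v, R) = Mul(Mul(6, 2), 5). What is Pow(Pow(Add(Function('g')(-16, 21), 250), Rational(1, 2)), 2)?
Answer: 310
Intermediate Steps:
Function('g')(v, R) = 60 (Function('g')(v, R) = Mul(12, 5) = 60)
Pow(Pow(Add(Function('g')(-16, 21), 250), Rational(1, 2)), 2) = Pow(Pow(Add(60, 250), Rational(1, 2)), 2) = Pow(Pow(310, Rational(1, 2)), 2) = 310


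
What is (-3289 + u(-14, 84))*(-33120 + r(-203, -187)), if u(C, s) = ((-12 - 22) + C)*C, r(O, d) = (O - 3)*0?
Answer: 86675040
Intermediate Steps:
r(O, d) = 0 (r(O, d) = (-3 + O)*0 = 0)
u(C, s) = C*(-34 + C) (u(C, s) = (-34 + C)*C = C*(-34 + C))
(-3289 + u(-14, 84))*(-33120 + r(-203, -187)) = (-3289 - 14*(-34 - 14))*(-33120 + 0) = (-3289 - 14*(-48))*(-33120) = (-3289 + 672)*(-33120) = -2617*(-33120) = 86675040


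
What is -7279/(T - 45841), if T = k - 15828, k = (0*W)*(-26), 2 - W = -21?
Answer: 7279/61669 ≈ 0.11803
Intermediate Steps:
W = 23 (W = 2 - 1*(-21) = 2 + 21 = 23)
k = 0 (k = (0*23)*(-26) = 0*(-26) = 0)
T = -15828 (T = 0 - 15828 = -15828)
-7279/(T - 45841) = -7279/(-15828 - 45841) = -7279/(-61669) = -7279*(-1/61669) = 7279/61669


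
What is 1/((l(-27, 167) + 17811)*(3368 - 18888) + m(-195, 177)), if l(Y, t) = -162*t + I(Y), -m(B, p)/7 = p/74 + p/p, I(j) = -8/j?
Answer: 1998/286606582001 ≈ 6.9712e-9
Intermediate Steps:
m(B, p) = -7 - 7*p/74 (m(B, p) = -7*(p/74 + p/p) = -7*(p*(1/74) + 1) = -7*(p/74 + 1) = -7*(1 + p/74) = -7 - 7*p/74)
l(Y, t) = -162*t - 8/Y
1/((l(-27, 167) + 17811)*(3368 - 18888) + m(-195, 177)) = 1/(((-162*167 - 8/(-27)) + 17811)*(3368 - 18888) + (-7 - 7/74*177)) = 1/(((-27054 - 8*(-1/27)) + 17811)*(-15520) + (-7 - 1239/74)) = 1/(((-27054 + 8/27) + 17811)*(-15520) - 1757/74) = 1/((-730450/27 + 17811)*(-15520) - 1757/74) = 1/(-249553/27*(-15520) - 1757/74) = 1/(3873062560/27 - 1757/74) = 1/(286606582001/1998) = 1998/286606582001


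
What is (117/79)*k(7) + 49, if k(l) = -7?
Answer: 3052/79 ≈ 38.633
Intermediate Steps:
(117/79)*k(7) + 49 = (117/79)*(-7) + 49 = -819/79 + 49 = 3052/79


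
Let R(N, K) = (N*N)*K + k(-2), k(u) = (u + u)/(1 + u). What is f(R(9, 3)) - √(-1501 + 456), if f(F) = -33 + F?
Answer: 214 - I*√1045 ≈ 214.0 - 32.326*I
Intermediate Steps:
k(u) = 2*u/(1 + u) (k(u) = (2*u)/(1 + u) = 2*u/(1 + u))
R(N, K) = 4 + K*N² (R(N, K) = (N*N)*K + 2*(-2)/(1 - 2) = N²*K + 2*(-2)/(-1) = K*N² + 2*(-2)*(-1) = K*N² + 4 = 4 + K*N²)
f(R(9, 3)) - √(-1501 + 456) = (-33 + (4 + 3*9²)) - √(-1501 + 456) = (-33 + (4 + 3*81)) - √(-1045) = (-33 + (4 + 243)) - I*√1045 = (-33 + 247) - I*√1045 = 214 - I*√1045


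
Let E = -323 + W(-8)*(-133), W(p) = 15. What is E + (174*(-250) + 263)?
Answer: -45555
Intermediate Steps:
E = -2318 (E = -323 + 15*(-133) = -323 - 1995 = -2318)
E + (174*(-250) + 263) = -2318 + (174*(-250) + 263) = -2318 + (-43500 + 263) = -2318 - 43237 = -45555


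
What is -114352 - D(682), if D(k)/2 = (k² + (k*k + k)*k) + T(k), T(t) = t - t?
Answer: -636403984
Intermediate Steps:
T(t) = 0
D(k) = 2*k² + 2*k*(k + k²) (D(k) = 2*((k² + (k*k + k)*k) + 0) = 2*((k² + (k² + k)*k) + 0) = 2*((k² + (k + k²)*k) + 0) = 2*((k² + k*(k + k²)) + 0) = 2*(k² + k*(k + k²)) = 2*k² + 2*k*(k + k²))
-114352 - D(682) = -114352 - 2*682²*(2 + 682) = -114352 - 2*465124*684 = -114352 - 1*636289632 = -114352 - 636289632 = -636403984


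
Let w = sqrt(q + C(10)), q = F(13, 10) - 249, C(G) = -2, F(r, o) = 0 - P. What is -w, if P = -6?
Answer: -7*I*sqrt(5) ≈ -15.652*I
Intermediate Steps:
F(r, o) = 6 (F(r, o) = 0 - 1*(-6) = 0 + 6 = 6)
q = -243 (q = 6 - 249 = -243)
w = 7*I*sqrt(5) (w = sqrt(-243 - 2) = sqrt(-245) = 7*I*sqrt(5) ≈ 15.652*I)
-w = -7*I*sqrt(5)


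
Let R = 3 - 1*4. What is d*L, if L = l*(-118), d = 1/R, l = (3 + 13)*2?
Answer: 3776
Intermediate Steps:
R = -1 (R = 3 - 4 = -1)
l = 32 (l = 16*2 = 32)
d = -1 (d = 1/(-1) = -1)
L = -3776 (L = 32*(-118) = -3776)
d*L = -1*(-3776) = 3776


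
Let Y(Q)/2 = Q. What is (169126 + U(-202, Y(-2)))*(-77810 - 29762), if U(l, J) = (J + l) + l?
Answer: -18149332696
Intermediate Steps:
Y(Q) = 2*Q
U(l, J) = J + 2*l
(169126 + U(-202, Y(-2)))*(-77810 - 29762) = (169126 + (2*(-2) + 2*(-202)))*(-77810 - 29762) = (169126 + (-4 - 404))*(-107572) = (169126 - 408)*(-107572) = 168718*(-107572) = -18149332696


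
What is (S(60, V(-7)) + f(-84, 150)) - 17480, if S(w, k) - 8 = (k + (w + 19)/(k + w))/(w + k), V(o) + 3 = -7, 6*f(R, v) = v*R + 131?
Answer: -146627513/7500 ≈ -19550.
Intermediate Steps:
f(R, v) = 131/6 + R*v/6 (f(R, v) = (v*R + 131)/6 = (R*v + 131)/6 = (131 + R*v)/6 = 131/6 + R*v/6)
V(o) = -10 (V(o) = -3 - 7 = -10)
S(w, k) = 8 + (k + (19 + w)/(k + w))/(k + w) (S(w, k) = 8 + (k + (w + 19)/(k + w))/(w + k) = 8 + (k + (19 + w)/(k + w))/(k + w))
(S(60, V(-7)) + f(-84, 150)) - 17480 = ((19 + 60 + (-10)² + 8*(-10 + 60)² - 10*60)/(-10 + 60)² + (131/6 + (⅙)*(-84)*150)) - 17480 = ((19 + 60 + 100 + 8*50² - 600)/50² + (131/6 - 2100)) - 17480 = ((19 + 60 + 100 + 8*2500 - 600)/2500 - 12469/6) - 17480 = ((19 + 60 + 100 + 20000 - 600)/2500 - 12469/6) - 17480 = ((1/2500)*19579 - 12469/6) - 17480 = (19579/2500 - 12469/6) - 17480 = -15527513/7500 - 17480 = -146627513/7500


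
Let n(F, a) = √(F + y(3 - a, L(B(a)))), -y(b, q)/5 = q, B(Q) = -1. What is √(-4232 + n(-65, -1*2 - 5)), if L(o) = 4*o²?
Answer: √(-4232 + I*√85) ≈ 0.0709 + 65.054*I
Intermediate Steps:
y(b, q) = -5*q
n(F, a) = √(-20 + F) (n(F, a) = √(F - 20*(-1)²) = √(F - 20) = √(-20 + F))
√(-4232 + n(-65, -1*2 - 5)) = √(-4232 + √(-20 - 65)) = √(-4232 + √(-85)) = √(-4232 + I*√85)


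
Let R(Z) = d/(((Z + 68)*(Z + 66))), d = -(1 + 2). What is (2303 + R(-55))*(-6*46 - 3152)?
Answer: -1128929528/143 ≈ -7.8946e+6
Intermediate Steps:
d = -3 (d = -1*3 = -3)
R(Z) = -3/((66 + Z)*(68 + Z)) (R(Z) = -3*1/((Z + 66)*(Z + 68)) = -3*1/((66 + Z)*(68 + Z)) = -3/((66 + Z)*(68 + Z)))
(2303 + R(-55))*(-6*46 - 3152) = (2303 - 3/(4488 + (-55)² + 134*(-55)))*(-6*46 - 3152) = (2303 - 3/(4488 + 3025 - 7370))*(-276 - 3152) = (2303 - 3/143)*(-3428) = (329326/143)*(-3428) = -1128929528/143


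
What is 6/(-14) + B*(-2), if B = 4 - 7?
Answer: 39/7 ≈ 5.5714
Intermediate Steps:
B = -3
6/(-14) + B*(-2) = 6/(-14) - 3*(-2) = 6*(-1/14) + 6 = -3/7 + 6 = 39/7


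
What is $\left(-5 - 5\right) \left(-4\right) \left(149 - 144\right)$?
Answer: $200$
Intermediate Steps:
$\left(-5 - 5\right) \left(-4\right) \left(149 - 144\right) = \left(-10\right) \left(-4\right) 5 = 40 \cdot 5 = 200$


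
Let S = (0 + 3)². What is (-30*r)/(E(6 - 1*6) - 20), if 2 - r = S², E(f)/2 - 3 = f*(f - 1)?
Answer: -1185/7 ≈ -169.29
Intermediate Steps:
E(f) = 6 + 2*f*(-1 + f) (E(f) = 6 + 2*(f*(f - 1)) = 6 + 2*(f*(-1 + f)) = 6 + 2*f*(-1 + f))
S = 9 (S = 3² = 9)
r = -79 (r = 2 - 1*9² = 2 - 1*81 = 2 - 81 = -79)
(-30*r)/(E(6 - 1*6) - 20) = (-30*(-79))/((6 - 2*(6 - 1*6) + 2*(6 - 1*6)²) - 20) = 2370/((6 - 2*(6 - 6) + 2*(6 - 6)²) - 20) = 2370/((6 - 2*0 + 2*0²) - 20) = 2370/((6 + 0 + 2*0) - 20) = 2370/((6 + 0 + 0) - 20) = 2370/(6 - 20) = 2370/(-14) = 2370*(-1/14) = -1185/7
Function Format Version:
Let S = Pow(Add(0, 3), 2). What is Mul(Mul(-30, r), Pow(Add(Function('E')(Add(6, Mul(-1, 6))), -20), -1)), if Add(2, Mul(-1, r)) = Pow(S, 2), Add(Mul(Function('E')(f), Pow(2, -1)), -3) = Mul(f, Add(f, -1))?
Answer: Rational(-1185, 7) ≈ -169.29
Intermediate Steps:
Function('E')(f) = Add(6, Mul(2, f, Add(-1, f))) (Function('E')(f) = Add(6, Mul(2, Mul(f, Add(f, -1)))) = Add(6, Mul(2, Mul(f, Add(-1, f)))) = Add(6, Mul(2, f, Add(-1, f))))
S = 9 (S = Pow(3, 2) = 9)
r = -79 (r = Add(2, Mul(-1, Pow(9, 2))) = Add(2, Mul(-1, 81)) = Add(2, -81) = -79)
Mul(Mul(-30, r), Pow(Add(Function('E')(Add(6, Mul(-1, 6))), -20), -1)) = Mul(Mul(-30, -79), Pow(Add(Add(6, Mul(-2, Add(6, Mul(-1, 6))), Mul(2, Pow(Add(6, Mul(-1, 6)), 2))), -20), -1)) = Mul(2370, Pow(Add(Add(6, Mul(-2, Add(6, -6)), Mul(2, Pow(Add(6, -6), 2))), -20), -1)) = Mul(2370, Pow(Add(Add(6, Mul(-2, 0), Mul(2, Pow(0, 2))), -20), -1)) = Mul(2370, Pow(Add(Add(6, 0, Mul(2, 0)), -20), -1)) = Mul(2370, Pow(Add(Add(6, 0, 0), -20), -1)) = Mul(2370, Pow(Add(6, -20), -1)) = Mul(2370, Pow(-14, -1)) = Mul(2370, Rational(-1, 14)) = Rational(-1185, 7)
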